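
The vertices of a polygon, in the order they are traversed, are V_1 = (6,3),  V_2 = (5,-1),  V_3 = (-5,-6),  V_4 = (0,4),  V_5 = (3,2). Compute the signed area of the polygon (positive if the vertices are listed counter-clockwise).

-45.5

Apply the shoelace (surveyor's) formula: 2A = Σ (x_i·y_{i+1} − x_{i+1}·y_i), indices taken mod 5.
Cross-terms: -21, -35, -20, -12, -3  ⇒  Σ = -91
Signed area = Σ/2 = -45.5 (negative ⇒ clockwise traversal).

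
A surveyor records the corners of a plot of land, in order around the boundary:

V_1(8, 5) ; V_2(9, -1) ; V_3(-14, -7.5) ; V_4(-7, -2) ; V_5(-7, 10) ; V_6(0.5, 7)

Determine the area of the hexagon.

Apply Gauss's area formula: 2A = Σ (x_i·y_{i+1} − x_{i+1}·y_i), indices taken mod 6.
Σ = (-53) + (-81.5) + (-24.5) + (-84) + (-54) + (-53.5) = -350.5
Area = |Σ|/2 = 175.25.

175.25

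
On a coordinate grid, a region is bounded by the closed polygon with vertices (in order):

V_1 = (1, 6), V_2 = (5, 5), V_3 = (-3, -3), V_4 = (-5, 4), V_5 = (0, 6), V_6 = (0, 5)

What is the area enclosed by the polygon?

Apply Gauss's area formula: 2A = Σ (x_i·y_{i+1} − x_{i+1}·y_i), indices taken mod 6.
V_1→V_2: (1)(5) − (5)(6) = -25
V_2→V_3: (5)(-3) − (-3)(5) = 0
V_3→V_4: (-3)(4) − (-5)(-3) = -27
V_4→V_5: (-5)(6) − (0)(4) = -30
V_5→V_6: (0)(5) − (0)(6) = 0
V_6→V_1: (0)(6) − (1)(5) = -5
Σ = -87
Area = |Σ|/2 = 43.5.

43.5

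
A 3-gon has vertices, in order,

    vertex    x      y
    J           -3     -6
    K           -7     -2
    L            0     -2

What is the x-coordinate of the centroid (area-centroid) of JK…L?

Apply the surveyor's formula. First the cross-terms c_i = x_i·y_{i+1} − x_{i+1}·y_i:
  -36, 14, -6  ⇒  2A = -28, A = -14.
Then Σ (x_i + x_{i+1})·c_i = 280, so x̄ = 280 / (6·(-14)) = -10/3.

-10/3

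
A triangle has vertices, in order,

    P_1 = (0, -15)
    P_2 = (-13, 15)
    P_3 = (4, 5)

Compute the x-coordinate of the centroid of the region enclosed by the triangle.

-3

Apply the surveyor's formula. First the cross-terms c_i = x_i·y_{i+1} − x_{i+1}·y_i:
  -195, -125, -60  ⇒  2A = -380, A = -190.
Then Σ (x_i + x_{i+1})·c_i = 3420, so x̄ = 3420 / (6·(-190)) = -3.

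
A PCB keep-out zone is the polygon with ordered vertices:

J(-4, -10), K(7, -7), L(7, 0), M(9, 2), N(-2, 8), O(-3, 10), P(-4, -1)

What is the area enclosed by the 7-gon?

Apply Gauss's area formula: 2A = Σ (x_i·y_{i+1} − x_{i+1}·y_i), indices taken mod 7.
J→K: (-4)(-7) − (7)(-10) = 98
K→L: (7)(0) − (7)(-7) = 49
L→M: (7)(2) − (9)(0) = 14
M→N: (9)(8) − (-2)(2) = 76
N→O: (-2)(10) − (-3)(8) = 4
O→P: (-3)(-1) − (-4)(10) = 43
P→J: (-4)(-10) − (-4)(-1) = 36
Σ = 320
Area = |Σ|/2 = 160.

160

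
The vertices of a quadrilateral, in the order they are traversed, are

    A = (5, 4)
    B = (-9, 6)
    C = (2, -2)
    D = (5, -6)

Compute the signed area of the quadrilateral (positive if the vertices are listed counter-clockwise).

60

Apply the shoelace formula: 2A = Σ (x_i·y_{i+1} − x_{i+1}·y_i), indices taken mod 4.
Σ = (66) + (6) + (-2) + (50) = 120
Signed area = Σ/2 = 60 (positive ⇒ counter-clockwise traversal).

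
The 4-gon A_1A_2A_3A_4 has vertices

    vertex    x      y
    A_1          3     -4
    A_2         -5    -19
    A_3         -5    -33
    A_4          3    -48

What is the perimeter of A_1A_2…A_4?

|A_1A_2| = √((-8)² + (-15)²) = √289 = 17
|A_2A_3| = √((0)² + (-14)²) = √196 = 14
|A_3A_4| = √((8)² + (-15)²) = √289 = 17
|A_4A_1| = √((0)² + (44)²) = √1936 = 44
Perimeter = 17 + 14 + 17 + 44 = 92.

92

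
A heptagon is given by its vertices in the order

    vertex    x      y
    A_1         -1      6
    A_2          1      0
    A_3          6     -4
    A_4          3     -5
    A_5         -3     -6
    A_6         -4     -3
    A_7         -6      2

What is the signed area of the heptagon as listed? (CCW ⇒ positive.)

Apply the shoelace (surveyor's) formula: 2A = Σ (x_i·y_{i+1} − x_{i+1}·y_i), indices taken mod 7.
Σ = (-6) + (-4) + (-18) + (-33) + (-15) + (-26) + (-34) = -136
Signed area = Σ/2 = -68 (negative ⇒ clockwise traversal).

-68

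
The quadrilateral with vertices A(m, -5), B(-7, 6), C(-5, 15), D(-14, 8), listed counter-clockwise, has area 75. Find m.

The doubled signed area Σ (x_i y_{i+1} − x_{i+1} y_i) is linear in m.
With m=0 it equals 130; the coefficient of m is -2 (from the two edges through A).
So -2·m + 130 = 2·75 = 150 ⇒ m = -10.

-10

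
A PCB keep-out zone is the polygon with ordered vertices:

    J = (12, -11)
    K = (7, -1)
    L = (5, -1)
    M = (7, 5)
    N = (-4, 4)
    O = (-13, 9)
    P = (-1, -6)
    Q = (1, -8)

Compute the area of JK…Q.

172.5

Apply the shoelace formula: 2A = Σ (x_i·y_{i+1} − x_{i+1}·y_i), indices taken mod 8.
Σ = (65) + (-2) + (32) + (48) + (16) + (87) + (14) + (85) = 345
Area = |Σ|/2 = 172.5.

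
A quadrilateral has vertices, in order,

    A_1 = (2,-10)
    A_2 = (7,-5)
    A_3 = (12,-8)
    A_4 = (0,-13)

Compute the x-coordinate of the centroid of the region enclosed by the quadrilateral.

Apply the shoelace formula. First the cross-terms c_i = x_i·y_{i+1} − x_{i+1}·y_i:
  60, 4, -156, 26  ⇒  2A = -66, A = -33.
Then Σ (x_i + x_{i+1})·c_i = -1204, so x̄ = -1204 / (6·(-33)) = 602/99.

602/99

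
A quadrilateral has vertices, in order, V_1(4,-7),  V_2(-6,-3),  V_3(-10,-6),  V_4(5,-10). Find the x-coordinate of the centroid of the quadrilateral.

-593/261

Apply the surveyor's formula. First the cross-terms c_i = x_i·y_{i+1} − x_{i+1}·y_i:
  -54, 6, 130, 5  ⇒  2A = 87, A = 43.5.
Then Σ (x_i + x_{i+1})·c_i = -593, so x̄ = -593 / (6·43.5) = -593/261.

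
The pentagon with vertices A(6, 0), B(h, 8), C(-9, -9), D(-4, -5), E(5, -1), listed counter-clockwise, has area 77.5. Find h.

1

The doubled signed area Σ (x_i y_{i+1} − x_{i+1} y_i) is linear in h.
With h=0 it equals 164; the coefficient of h is -9 (from the two edges through B).
So -9·h + 164 = 2·77.5 = 155 ⇒ h = 1.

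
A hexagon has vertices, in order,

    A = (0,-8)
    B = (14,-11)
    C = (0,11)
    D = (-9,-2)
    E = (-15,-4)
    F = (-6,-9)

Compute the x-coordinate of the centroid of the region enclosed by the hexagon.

7/159

Apply the shoelace (surveyor's) formula. First the cross-terms c_i = x_i·y_{i+1} − x_{i+1}·y_i:
  112, 154, 99, 6, 111, 48  ⇒  2A = 530, A = 265.
Then Σ (x_i + x_{i+1})·c_i = 70, so x̄ = 70 / (6·265) = 7/159.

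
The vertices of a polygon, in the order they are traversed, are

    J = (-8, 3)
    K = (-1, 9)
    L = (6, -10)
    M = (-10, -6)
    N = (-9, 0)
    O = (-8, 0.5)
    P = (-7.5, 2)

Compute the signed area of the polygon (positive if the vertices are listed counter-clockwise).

Apply the surveyor's formula: 2A = Σ (x_i·y_{i+1} − x_{i+1}·y_i), indices taken mod 7.
J→K: (-8)(9) − (-1)(3) = -69
K→L: (-1)(-10) − (6)(9) = -44
L→M: (6)(-6) − (-10)(-10) = -136
M→N: (-10)(0) − (-9)(-6) = -54
N→O: (-9)(0.5) − (-8)(0) = -4.5
O→P: (-8)(2) − (-7.5)(0.5) = -12.25
P→J: (-7.5)(3) − (-8)(2) = -6.5
Σ = -326.25
Signed area = Σ/2 = -163.125 (negative ⇒ clockwise traversal).

-163.125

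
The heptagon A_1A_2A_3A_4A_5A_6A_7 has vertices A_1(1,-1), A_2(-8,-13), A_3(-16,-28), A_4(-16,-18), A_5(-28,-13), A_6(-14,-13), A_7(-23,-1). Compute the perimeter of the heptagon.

108

|A_1A_2| = √((-9)² + (-12)²) = √225 = 15
|A_2A_3| = √((-8)² + (-15)²) = √289 = 17
|A_3A_4| = √((0)² + (10)²) = √100 = 10
|A_4A_5| = √((-12)² + (5)²) = √169 = 13
|A_5A_6| = √((14)² + (0)²) = √196 = 14
|A_6A_7| = √((-9)² + (12)²) = √225 = 15
|A_7A_1| = √((24)² + (0)²) = √576 = 24
Perimeter = 15 + 17 + 10 + 13 + 14 + 15 + 24 = 108.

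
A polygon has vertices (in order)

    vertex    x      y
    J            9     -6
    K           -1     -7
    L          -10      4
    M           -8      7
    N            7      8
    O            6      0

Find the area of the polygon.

189

Apply the shoelace formula: 2A = Σ (x_i·y_{i+1} − x_{i+1}·y_i), indices taken mod 6.
Σ = (-69) + (-74) + (-38) + (-113) + (-48) + (-36) = -378
Area = |Σ|/2 = 189.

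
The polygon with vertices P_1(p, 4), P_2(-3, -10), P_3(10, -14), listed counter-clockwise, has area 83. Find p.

-7

Write out the shoelace sum; only the two edges meeting at P_1 involve p:
2·Area = [(10·4 − p·(-14)) + (p·(-10) − (-3)·4)] + 142
       = 4·p + 194 = 166
⇒ p = -7.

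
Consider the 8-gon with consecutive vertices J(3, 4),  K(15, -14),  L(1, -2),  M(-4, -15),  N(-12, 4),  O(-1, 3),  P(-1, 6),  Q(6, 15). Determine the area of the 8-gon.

Apply Gauss's area formula: 2A = Σ (x_i·y_{i+1} − x_{i+1}·y_i), indices taken mod 8.
J→K: (3)(-14) − (15)(4) = -102
K→L: (15)(-2) − (1)(-14) = -16
L→M: (1)(-15) − (-4)(-2) = -23
M→N: (-4)(4) − (-12)(-15) = -196
N→O: (-12)(3) − (-1)(4) = -32
O→P: (-1)(6) − (-1)(3) = -3
P→Q: (-1)(15) − (6)(6) = -51
Q→J: (6)(4) − (3)(15) = -21
Σ = -444
Area = |Σ|/2 = 222.

222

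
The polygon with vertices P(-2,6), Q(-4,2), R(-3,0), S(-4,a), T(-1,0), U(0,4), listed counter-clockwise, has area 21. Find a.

-6

Write out the shoelace sum; only the two edges meeting at S involve a:
2·Area = [((-3)·a − (-4)·0) + ((-4)·0 − (-1)·a)] + 30
       = -2·a + 30 = 42
⇒ a = -6.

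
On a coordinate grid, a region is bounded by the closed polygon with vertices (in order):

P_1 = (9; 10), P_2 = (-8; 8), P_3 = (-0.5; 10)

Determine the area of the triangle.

9.5

Apply the shoelace (surveyor's) formula: 2A = Σ (x_i·y_{i+1} − x_{i+1}·y_i), indices taken mod 3.
Cross-terms: 152, -76, -95  ⇒  Σ = -19
Area = |Σ|/2 = 9.5.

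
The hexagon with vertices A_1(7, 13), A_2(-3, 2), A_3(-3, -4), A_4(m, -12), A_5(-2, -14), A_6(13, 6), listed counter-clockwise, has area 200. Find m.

-2

The doubled signed area Σ (x_i y_{i+1} − x_{i+1} y_i) is linear in m.
With m=0 it equals 380; the coefficient of m is -10 (from the two edges through A_4).
So -10·m + 380 = 2·200 = 400 ⇒ m = -2.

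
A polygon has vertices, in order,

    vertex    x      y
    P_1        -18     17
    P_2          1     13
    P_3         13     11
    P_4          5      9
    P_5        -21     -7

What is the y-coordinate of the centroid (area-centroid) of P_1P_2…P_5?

1217/169

Apply the shoelace (surveyor's) formula. First the cross-terms c_i = x_i·y_{i+1} − x_{i+1}·y_i:
  -251, -158, 62, 154, -483  ⇒  2A = -676, A = -338.
Then Σ (y_i + y_{i+1})·c_i = -14604, so ȳ = -14604 / (6·(-338)) = 1217/169.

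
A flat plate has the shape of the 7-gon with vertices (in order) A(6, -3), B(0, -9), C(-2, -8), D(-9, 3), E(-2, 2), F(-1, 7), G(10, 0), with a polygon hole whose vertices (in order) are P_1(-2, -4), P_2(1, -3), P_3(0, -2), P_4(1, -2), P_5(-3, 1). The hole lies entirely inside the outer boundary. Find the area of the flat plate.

Outer boundary:
Apply the surveyor's formula: 2A = Σ (x_i·y_{i+1} − x_{i+1}·y_i), indices taken mod 7.
Σ = (-54) + (-18) + (-78) + (-12) + (-12) + (-70) + (-30) = -274
Area = |Σ|/2 = 137.
Hole:
Cross-terms: 10, -2, 2, -5, 14  ⇒  Σ = 19
Area = |Σ|/2 = 9.5.
Net area = 137 − 9.5 = 127.5.

127.5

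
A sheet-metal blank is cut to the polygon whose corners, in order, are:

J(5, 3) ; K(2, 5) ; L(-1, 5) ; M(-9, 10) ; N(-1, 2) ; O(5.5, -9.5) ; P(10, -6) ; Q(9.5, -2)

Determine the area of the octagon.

Σ = (19) + (15) + (35) + (-8) + (-1.5) + (62) + (37) + (38.5) = 197
Area = |Σ|/2 = 98.5.

98.5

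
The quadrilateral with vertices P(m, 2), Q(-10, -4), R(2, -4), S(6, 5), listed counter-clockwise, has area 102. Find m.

-10

Write out the shoelace sum; only the two edges meeting at P involve m:
2·Area = [(6·2 − m·5) + (m·(-4) − (-10)·2)] + 82
       = -9·m + 114 = 204
⇒ m = -10.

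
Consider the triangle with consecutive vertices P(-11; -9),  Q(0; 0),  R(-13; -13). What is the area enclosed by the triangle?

Cross-terms: 0, 0, -26  ⇒  Σ = -26
Area = |Σ|/2 = 13.

13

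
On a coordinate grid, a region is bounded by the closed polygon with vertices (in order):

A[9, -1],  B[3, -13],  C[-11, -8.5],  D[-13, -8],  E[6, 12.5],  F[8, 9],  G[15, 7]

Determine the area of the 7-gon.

311.25

Apply the shoelace (surveyor's) formula: 2A = Σ (x_i·y_{i+1} − x_{i+1}·y_i), indices taken mod 7.
Σ = (-114) + (-168.5) + (-22.5) + (-114.5) + (-46) + (-79) + (-78) = -622.5
Area = |Σ|/2 = 311.25.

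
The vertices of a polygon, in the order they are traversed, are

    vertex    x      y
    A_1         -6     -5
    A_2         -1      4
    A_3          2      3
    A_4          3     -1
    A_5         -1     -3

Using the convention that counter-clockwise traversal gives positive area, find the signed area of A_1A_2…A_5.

-37

Apply the surveyor's formula: 2A = Σ (x_i·y_{i+1} − x_{i+1}·y_i), indices taken mod 5.
Σ = (-29) + (-11) + (-11) + (-10) + (-13) = -74
Signed area = Σ/2 = -37 (negative ⇒ clockwise traversal).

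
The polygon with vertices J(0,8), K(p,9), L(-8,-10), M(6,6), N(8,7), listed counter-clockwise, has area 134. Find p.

The doubled signed area Σ (x_i y_{i+1} − x_{i+1} y_i) is linear in p.
With p=0 it equals 142; the coefficient of p is -18 (from the two edges through K).
So -18·p + 142 = 2·134 = 268 ⇒ p = -7.

-7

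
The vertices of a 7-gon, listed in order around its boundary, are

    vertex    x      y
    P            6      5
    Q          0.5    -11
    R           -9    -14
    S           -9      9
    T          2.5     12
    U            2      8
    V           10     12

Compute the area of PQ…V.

Apply the surveyor's formula: 2A = Σ (x_i·y_{i+1} − x_{i+1}·y_i), indices taken mod 7.
P→Q: (6)(-11) − (0.5)(5) = -68.5
Q→R: (0.5)(-14) − (-9)(-11) = -106
R→S: (-9)(9) − (-9)(-14) = -207
S→T: (-9)(12) − (2.5)(9) = -130.5
T→U: (2.5)(8) − (2)(12) = -4
U→V: (2)(12) − (10)(8) = -56
V→P: (10)(5) − (6)(12) = -22
Σ = -594
Area = |Σ|/2 = 297.

297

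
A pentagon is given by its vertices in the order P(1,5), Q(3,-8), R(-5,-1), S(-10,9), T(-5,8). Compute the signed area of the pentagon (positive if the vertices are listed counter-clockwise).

-94.5

Σ = (-23) + (-43) + (-55) + (-35) + (-33) = -189
Signed area = Σ/2 = -94.5 (negative ⇒ clockwise traversal).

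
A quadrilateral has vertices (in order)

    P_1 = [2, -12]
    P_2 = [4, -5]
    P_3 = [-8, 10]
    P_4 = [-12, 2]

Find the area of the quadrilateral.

141

Σ = (38) + (0) + (104) + (140) = 282
Area = |Σ|/2 = 141.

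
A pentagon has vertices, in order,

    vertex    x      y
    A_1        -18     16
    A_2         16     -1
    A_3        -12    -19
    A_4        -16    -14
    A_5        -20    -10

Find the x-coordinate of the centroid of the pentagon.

Apply the shoelace formula. First the cross-terms c_i = x_i·y_{i+1} − x_{i+1}·y_i:
  -238, -316, -136, -120, -500  ⇒  2A = -1310, A = -655.
Then Σ (x_i + x_{i+1})·c_i = 26340, so x̄ = 26340 / (6·(-655)) = -878/131.

-878/131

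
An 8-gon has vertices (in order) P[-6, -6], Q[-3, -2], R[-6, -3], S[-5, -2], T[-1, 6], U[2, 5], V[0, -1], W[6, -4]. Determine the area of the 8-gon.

Apply Gauss's area formula: 2A = Σ (x_i·y_{i+1} − x_{i+1}·y_i), indices taken mod 8.
Σ = (-6) + (-3) + (-3) + (-32) + (-17) + (-2) + (6) + (-60) = -117
Area = |Σ|/2 = 58.5.

58.5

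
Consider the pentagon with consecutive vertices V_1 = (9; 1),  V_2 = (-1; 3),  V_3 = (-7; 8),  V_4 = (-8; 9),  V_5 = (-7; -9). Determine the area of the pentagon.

Apply the shoelace (surveyor's) formula: 2A = Σ (x_i·y_{i+1} − x_{i+1}·y_i), indices taken mod 5.
Σ = (28) + (13) + (1) + (135) + (74) = 251
Area = |Σ|/2 = 125.5.

125.5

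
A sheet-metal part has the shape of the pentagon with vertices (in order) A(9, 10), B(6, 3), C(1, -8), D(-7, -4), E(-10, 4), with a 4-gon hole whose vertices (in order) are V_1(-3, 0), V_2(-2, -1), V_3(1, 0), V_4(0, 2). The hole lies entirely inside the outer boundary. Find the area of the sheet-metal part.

Outer boundary:
Cross-terms: -33, -51, -60, -68, -136  ⇒  Σ = -348
Area = |Σ|/2 = 174.
Hole:
Σ = (3) + (1) + (2) + (6) = 12
Area = |Σ|/2 = 6.
Net area = 174 − 6 = 168.

168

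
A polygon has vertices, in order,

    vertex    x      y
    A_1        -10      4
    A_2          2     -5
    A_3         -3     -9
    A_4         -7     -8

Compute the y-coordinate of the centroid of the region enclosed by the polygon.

Apply the surveyor's formula. First the cross-terms c_i = x_i·y_{i+1} − x_{i+1}·y_i:
  42, -33, -39, -108  ⇒  2A = -138, A = -69.
Then Σ (y_i + y_{i+1})·c_i = 1515, so ȳ = 1515 / (6·(-69)) = -505/138.

-505/138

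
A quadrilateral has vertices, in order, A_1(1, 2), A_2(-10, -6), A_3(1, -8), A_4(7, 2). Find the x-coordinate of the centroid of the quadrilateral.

-2/3

Apply the surveyor's formula. First the cross-terms c_i = x_i·y_{i+1} − x_{i+1}·y_i:
  14, 86, 58, 12  ⇒  2A = 170, A = 85.
Then Σ (x_i + x_{i+1})·c_i = -340, so x̄ = -340 / (6·85) = -2/3.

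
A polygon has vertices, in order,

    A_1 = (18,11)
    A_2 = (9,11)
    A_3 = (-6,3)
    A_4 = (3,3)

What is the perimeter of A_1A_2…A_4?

52

|A_1A_2| = √((-9)² + (0)²) = √81 = 9
|A_2A_3| = √((-15)² + (-8)²) = √289 = 17
|A_3A_4| = √((9)² + (0)²) = √81 = 9
|A_4A_1| = √((15)² + (8)²) = √289 = 17
Perimeter = 9 + 17 + 9 + 17 = 52.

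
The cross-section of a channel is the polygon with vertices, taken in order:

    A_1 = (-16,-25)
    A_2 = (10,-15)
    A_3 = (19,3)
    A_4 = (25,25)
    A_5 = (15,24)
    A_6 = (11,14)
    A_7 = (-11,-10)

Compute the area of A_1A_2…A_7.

767.5

Apply the shoelace formula: 2A = Σ (x_i·y_{i+1} − x_{i+1}·y_i), indices taken mod 7.
A_1→A_2: (-16)(-15) − (10)(-25) = 490
A_2→A_3: (10)(3) − (19)(-15) = 315
A_3→A_4: (19)(25) − (25)(3) = 400
A_4→A_5: (25)(24) − (15)(25) = 225
A_5→A_6: (15)(14) − (11)(24) = -54
A_6→A_7: (11)(-10) − (-11)(14) = 44
A_7→A_1: (-11)(-25) − (-16)(-10) = 115
Σ = 1535
Area = |Σ|/2 = 767.5.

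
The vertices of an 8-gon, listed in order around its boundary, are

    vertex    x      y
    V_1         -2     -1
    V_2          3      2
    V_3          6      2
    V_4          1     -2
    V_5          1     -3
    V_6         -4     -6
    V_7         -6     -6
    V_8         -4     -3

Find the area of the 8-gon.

Apply the shoelace formula: 2A = Σ (x_i·y_{i+1} − x_{i+1}·y_i), indices taken mod 8.
V_1→V_2: (-2)(2) − (3)(-1) = -1
V_2→V_3: (3)(2) − (6)(2) = -6
V_3→V_4: (6)(-2) − (1)(2) = -14
V_4→V_5: (1)(-3) − (1)(-2) = -1
V_5→V_6: (1)(-6) − (-4)(-3) = -18
V_6→V_7: (-4)(-6) − (-6)(-6) = -12
V_7→V_8: (-6)(-3) − (-4)(-6) = -6
V_8→V_1: (-4)(-1) − (-2)(-3) = -2
Σ = -60
Area = |Σ|/2 = 30.

30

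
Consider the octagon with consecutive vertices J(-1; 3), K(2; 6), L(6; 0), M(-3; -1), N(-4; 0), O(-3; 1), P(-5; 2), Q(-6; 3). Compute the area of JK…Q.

40.5

Apply Gauss's area formula: 2A = Σ (x_i·y_{i+1} − x_{i+1}·y_i), indices taken mod 8.
Σ = (-12) + (-36) + (-6) + (-4) + (-4) + (-1) + (-3) + (-15) = -81
Area = |Σ|/2 = 40.5.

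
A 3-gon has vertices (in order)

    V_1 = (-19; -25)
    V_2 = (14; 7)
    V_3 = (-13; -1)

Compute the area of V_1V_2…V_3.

300

Apply the surveyor's formula: 2A = Σ (x_i·y_{i+1} − x_{i+1}·y_i), indices taken mod 3.
Σ = (217) + (77) + (306) = 600
Area = |Σ|/2 = 300.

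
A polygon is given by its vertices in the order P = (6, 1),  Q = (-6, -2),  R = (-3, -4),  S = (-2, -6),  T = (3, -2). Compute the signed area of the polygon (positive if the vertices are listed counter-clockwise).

Apply Gauss's area formula: 2A = Σ (x_i·y_{i+1} − x_{i+1}·y_i), indices taken mod 5.
P→Q: (6)(-2) − (-6)(1) = -6
Q→R: (-6)(-4) − (-3)(-2) = 18
R→S: (-3)(-6) − (-2)(-4) = 10
S→T: (-2)(-2) − (3)(-6) = 22
T→P: (3)(1) − (6)(-2) = 15
Σ = 59
Signed area = Σ/2 = 29.5 (positive ⇒ counter-clockwise traversal).

29.5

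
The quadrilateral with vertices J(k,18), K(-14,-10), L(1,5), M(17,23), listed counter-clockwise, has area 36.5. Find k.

11

The doubled signed area Σ (x_i y_{i+1} − x_{i+1} y_i) is linear in k.
With k=0 it equals 436; the coefficient of k is -33 (from the two edges through J).
So -33·k + 436 = 2·36.5 = 73 ⇒ k = 11.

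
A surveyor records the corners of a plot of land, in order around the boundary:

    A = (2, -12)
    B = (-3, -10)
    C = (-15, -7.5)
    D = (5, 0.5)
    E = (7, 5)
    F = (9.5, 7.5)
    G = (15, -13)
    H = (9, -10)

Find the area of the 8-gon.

Apply the shoelace formula: 2A = Σ (x_i·y_{i+1} − x_{i+1}·y_i), indices taken mod 8.
Cross-terms: -56, -127.5, 30, 21.5, 5, -236, -33, -88  ⇒  Σ = -484
Area = |Σ|/2 = 242.

242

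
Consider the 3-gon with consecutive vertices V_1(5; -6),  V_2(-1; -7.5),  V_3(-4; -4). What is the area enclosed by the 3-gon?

12.75

Apply the shoelace formula: 2A = Σ (x_i·y_{i+1} − x_{i+1}·y_i), indices taken mod 3.
Σ = (-43.5) + (-26) + (44) = -25.5
Area = |Σ|/2 = 12.75.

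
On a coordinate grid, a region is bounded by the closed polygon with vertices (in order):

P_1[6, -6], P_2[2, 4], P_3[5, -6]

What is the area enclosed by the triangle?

5

Σ = (36) + (-32) + (6) = 10
Area = |Σ|/2 = 5.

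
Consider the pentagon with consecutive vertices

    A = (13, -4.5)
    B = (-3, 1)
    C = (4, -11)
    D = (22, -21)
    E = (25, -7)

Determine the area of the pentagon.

Cross-terms: -0.5, 29, 158, 371, -21.5  ⇒  Σ = 536
Area = |Σ|/2 = 268.

268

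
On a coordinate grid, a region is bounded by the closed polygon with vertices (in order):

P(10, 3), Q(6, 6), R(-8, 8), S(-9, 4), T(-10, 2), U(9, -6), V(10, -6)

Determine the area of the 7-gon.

169

Σ = (42) + (96) + (40) + (22) + (42) + (6) + (90) = 338
Area = |Σ|/2 = 169.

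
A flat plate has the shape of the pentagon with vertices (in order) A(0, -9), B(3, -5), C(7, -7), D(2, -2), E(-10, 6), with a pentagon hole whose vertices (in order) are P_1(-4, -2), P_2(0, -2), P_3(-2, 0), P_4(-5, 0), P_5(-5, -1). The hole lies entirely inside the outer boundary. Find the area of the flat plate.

Outer boundary:
Σ = (27) + (14) + (0) + (-8) + (90) = 123
Area = |Σ|/2 = 61.5.
Hole:
Apply the shoelace (surveyor's) formula: 2A = Σ (x_i·y_{i+1} − x_{i+1}·y_i), indices taken mod 5.
P_1→P_2: (-4)(-2) − (0)(-2) = 8
P_2→P_3: (0)(0) − (-2)(-2) = -4
P_3→P_4: (-2)(0) − (-5)(0) = 0
P_4→P_5: (-5)(-1) − (-5)(0) = 5
P_5→P_1: (-5)(-2) − (-4)(-1) = 6
Σ = 15
Area = |Σ|/2 = 7.5.
Net area = 61.5 − 7.5 = 54.

54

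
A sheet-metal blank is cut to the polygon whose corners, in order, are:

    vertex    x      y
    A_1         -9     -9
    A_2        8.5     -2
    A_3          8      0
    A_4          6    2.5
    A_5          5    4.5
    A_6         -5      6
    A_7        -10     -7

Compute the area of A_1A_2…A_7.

159.75

Σ = (94.5) + (16) + (20) + (14.5) + (52.5) + (95) + (27) = 319.5
Area = |Σ|/2 = 159.75.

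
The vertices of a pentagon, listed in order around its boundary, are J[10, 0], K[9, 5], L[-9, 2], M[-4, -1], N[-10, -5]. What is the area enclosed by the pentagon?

Apply the surveyor's formula: 2A = Σ (x_i·y_{i+1} − x_{i+1}·y_i), indices taken mod 5.
Σ = (50) + (63) + (17) + (10) + (50) = 190
Area = |Σ|/2 = 95.

95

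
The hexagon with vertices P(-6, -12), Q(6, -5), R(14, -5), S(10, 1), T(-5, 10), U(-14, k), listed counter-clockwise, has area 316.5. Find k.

14

Write out the shoelace sum; only the two edges meeting at U involve k:
2·Area = [((-5)·k − (-14)·10) + ((-14)·(-12) − (-6)·k)] + 311
       = 1·k + 619 = 633
⇒ k = 14.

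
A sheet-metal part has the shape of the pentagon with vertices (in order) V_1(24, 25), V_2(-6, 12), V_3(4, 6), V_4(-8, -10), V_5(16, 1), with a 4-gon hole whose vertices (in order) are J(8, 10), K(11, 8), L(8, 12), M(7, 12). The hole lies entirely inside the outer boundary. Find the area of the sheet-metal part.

441

Outer boundary:
Apply the shoelace formula: 2A = Σ (x_i·y_{i+1} − x_{i+1}·y_i), indices taken mod 5.
V_1→V_2: (24)(12) − (-6)(25) = 438
V_2→V_3: (-6)(6) − (4)(12) = -84
V_3→V_4: (4)(-10) − (-8)(6) = 8
V_4→V_5: (-8)(1) − (16)(-10) = 152
V_5→V_1: (16)(25) − (24)(1) = 376
Σ = 890
Area = |Σ|/2 = 445.
Hole:
Apply the shoelace formula: 2A = Σ (x_i·y_{i+1} − x_{i+1}·y_i), indices taken mod 4.
J→K: (8)(8) − (11)(10) = -46
K→L: (11)(12) − (8)(8) = 68
L→M: (8)(12) − (7)(12) = 12
M→J: (7)(10) − (8)(12) = -26
Σ = 8
Area = |Σ|/2 = 4.
Net area = 445 − 4 = 441.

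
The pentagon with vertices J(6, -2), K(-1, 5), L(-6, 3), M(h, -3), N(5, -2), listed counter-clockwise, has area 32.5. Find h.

The doubled signed area Σ (x_i y_{i+1} − x_{i+1} y_i) is linear in h.
With h=0 it equals 90; the coefficient of h is -5 (from the two edges through M).
So -5·h + 90 = 2·32.5 = 65 ⇒ h = 5.

5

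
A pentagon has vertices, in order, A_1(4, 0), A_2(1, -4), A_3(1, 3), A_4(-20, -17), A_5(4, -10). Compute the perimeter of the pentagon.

|A_1A_2| = √((-3)² + (-4)²) = √25 = 5
|A_2A_3| = √((0)² + (7)²) = √49 = 7
|A_3A_4| = √((-21)² + (-20)²) = √841 = 29
|A_4A_5| = √((24)² + (7)²) = √625 = 25
|A_5A_1| = √((0)² + (10)²) = √100 = 10
Perimeter = 5 + 7 + 29 + 25 + 10 = 76.

76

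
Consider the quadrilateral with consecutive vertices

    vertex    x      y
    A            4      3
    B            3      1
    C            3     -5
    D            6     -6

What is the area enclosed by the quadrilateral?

Σ = (-5) + (-18) + (12) + (42) = 31
Area = |Σ|/2 = 15.5.

15.5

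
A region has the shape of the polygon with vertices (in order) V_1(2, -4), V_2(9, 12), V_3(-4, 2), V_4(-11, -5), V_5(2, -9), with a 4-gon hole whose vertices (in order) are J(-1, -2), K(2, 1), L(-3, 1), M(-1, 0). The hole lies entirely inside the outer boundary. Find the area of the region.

138

Outer boundary:
Σ = (60) + (66) + (42) + (109) + (10) = 287
Area = |Σ|/2 = 143.5.
Hole:
Σ = (3) + (5) + (1) + (2) = 11
Area = |Σ|/2 = 5.5.
Net area = 143.5 − 5.5 = 138.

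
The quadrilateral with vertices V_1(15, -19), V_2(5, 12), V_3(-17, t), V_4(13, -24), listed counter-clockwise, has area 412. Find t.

The doubled signed area Σ (x_i y_{i+1} − x_{i+1} y_i) is linear in t.
With t=0 it equals 1000; the coefficient of t is -8 (from the two edges through V_3).
So -8·t + 1000 = 2·412 = 824 ⇒ t = 22.

22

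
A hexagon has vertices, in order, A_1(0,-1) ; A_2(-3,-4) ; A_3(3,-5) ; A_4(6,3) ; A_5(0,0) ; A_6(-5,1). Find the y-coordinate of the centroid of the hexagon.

Apply the shoelace formula. First the cross-terms c_i = x_i·y_{i+1} − x_{i+1}·y_i:
  -3, 27, 39, 0, 0, 5  ⇒  2A = 68, A = 34.
Then Σ (y_i + y_{i+1})·c_i = -306, so ȳ = -306 / (6·34) = -1.5.

-1.5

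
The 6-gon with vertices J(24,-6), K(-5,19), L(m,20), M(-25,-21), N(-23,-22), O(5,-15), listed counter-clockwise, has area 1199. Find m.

-18

The doubled signed area Σ (x_i y_{i+1} − x_{i+1} y_i) is linear in m.
With m=0 it equals 1678; the coefficient of m is -40 (from the two edges through L).
So -40·m + 1678 = 2·1199 = 2398 ⇒ m = -18.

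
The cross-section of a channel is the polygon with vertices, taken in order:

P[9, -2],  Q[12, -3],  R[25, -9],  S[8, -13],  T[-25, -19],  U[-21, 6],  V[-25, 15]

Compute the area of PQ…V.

Apply the shoelace formula: 2A = Σ (x_i·y_{i+1} − x_{i+1}·y_i), indices taken mod 7.
Σ = (-3) + (-33) + (-253) + (-477) + (-549) + (-165) + (-85) = -1565
Area = |Σ|/2 = 782.5.

782.5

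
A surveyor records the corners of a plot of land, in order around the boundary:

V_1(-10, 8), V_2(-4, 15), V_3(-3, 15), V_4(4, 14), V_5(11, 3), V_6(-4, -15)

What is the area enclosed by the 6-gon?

356

Apply the surveyor's formula: 2A = Σ (x_i·y_{i+1} − x_{i+1}·y_i), indices taken mod 6.
Σ = (-118) + (-15) + (-102) + (-142) + (-153) + (-182) = -712
Area = |Σ|/2 = 356.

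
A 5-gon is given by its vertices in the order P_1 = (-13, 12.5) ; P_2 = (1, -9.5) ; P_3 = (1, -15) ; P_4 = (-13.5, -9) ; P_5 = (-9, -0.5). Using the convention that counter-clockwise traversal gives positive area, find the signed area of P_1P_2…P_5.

Apply Gauss's area formula: 2A = Σ (x_i·y_{i+1} − x_{i+1}·y_i), indices taken mod 5.
P_1→P_2: (-13)(-9.5) − (1)(12.5) = 111
P_2→P_3: (1)(-15) − (1)(-9.5) = -5.5
P_3→P_4: (1)(-9) − (-13.5)(-15) = -211.5
P_4→P_5: (-13.5)(-0.5) − (-9)(-9) = -74.25
P_5→P_1: (-9)(12.5) − (-13)(-0.5) = -119
Σ = -299.25
Signed area = Σ/2 = -149.625 (negative ⇒ clockwise traversal).

-149.625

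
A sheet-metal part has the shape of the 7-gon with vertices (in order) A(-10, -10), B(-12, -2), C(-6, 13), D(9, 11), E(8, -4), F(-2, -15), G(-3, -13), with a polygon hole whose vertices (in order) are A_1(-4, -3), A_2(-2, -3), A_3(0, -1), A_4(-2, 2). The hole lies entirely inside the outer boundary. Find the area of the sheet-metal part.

Outer boundary:
Apply the shoelace (surveyor's) formula: 2A = Σ (x_i·y_{i+1} − x_{i+1}·y_i), indices taken mod 7.
A→B: (-10)(-2) − (-12)(-10) = -100
B→C: (-12)(13) − (-6)(-2) = -168
C→D: (-6)(11) − (9)(13) = -183
D→E: (9)(-4) − (8)(11) = -124
E→F: (8)(-15) − (-2)(-4) = -128
F→G: (-2)(-13) − (-3)(-15) = -19
G→A: (-3)(-10) − (-10)(-13) = -100
Σ = -822
Area = |Σ|/2 = 411.
Hole:
Apply the shoelace formula: 2A = Σ (x_i·y_{i+1} − x_{i+1}·y_i), indices taken mod 4.
Σ = (6) + (2) + (-2) + (14) = 20
Area = |Σ|/2 = 10.
Net area = 411 − 10 = 401.

401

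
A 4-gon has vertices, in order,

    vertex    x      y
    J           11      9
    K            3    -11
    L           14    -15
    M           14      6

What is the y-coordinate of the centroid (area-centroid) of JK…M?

Apply the surveyor's formula. First the cross-terms c_i = x_i·y_{i+1} − x_{i+1}·y_i:
  -148, 109, 294, 60  ⇒  2A = 315, A = 157.5.
Then Σ (y_i + y_{i+1})·c_i = -4284, so ȳ = -4284 / (6·157.5) = -68/15.

-68/15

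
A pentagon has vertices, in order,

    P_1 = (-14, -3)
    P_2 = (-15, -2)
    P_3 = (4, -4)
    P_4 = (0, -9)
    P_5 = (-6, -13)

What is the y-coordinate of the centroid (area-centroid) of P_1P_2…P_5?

-1319/203

Apply the shoelace formula. First the cross-terms c_i = x_i·y_{i+1} − x_{i+1}·y_i:
  -17, 68, -36, -54, -164  ⇒  2A = -203, A = -101.5.
Then Σ (y_i + y_{i+1})·c_i = 3957, so ȳ = 3957 / (6·(-101.5)) = -1319/203.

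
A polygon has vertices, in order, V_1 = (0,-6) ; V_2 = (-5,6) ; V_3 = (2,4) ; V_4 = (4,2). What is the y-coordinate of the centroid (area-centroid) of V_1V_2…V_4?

Apply Gauss's area formula. First the cross-terms c_i = x_i·y_{i+1} − x_{i+1}·y_i:
  -30, -32, -12, -24  ⇒  2A = -98, A = -49.
Then Σ (y_i + y_{i+1})·c_i = -296, so ȳ = -296 / (6·(-49)) = 148/147.

148/147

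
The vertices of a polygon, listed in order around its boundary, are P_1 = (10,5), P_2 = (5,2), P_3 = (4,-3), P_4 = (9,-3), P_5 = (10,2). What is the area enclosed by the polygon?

Apply Gauss's area formula: 2A = Σ (x_i·y_{i+1} − x_{i+1}·y_i), indices taken mod 5.
Σ = (-5) + (-23) + (15) + (48) + (30) = 65
Area = |Σ|/2 = 32.5.

32.5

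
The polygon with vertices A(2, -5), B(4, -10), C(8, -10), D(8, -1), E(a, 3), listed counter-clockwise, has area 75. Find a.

-5

Write out the shoelace sum; only the two edges meeting at E involve a:
2·Area = [(8·3 − a·(-1)) + (a·(-5) − 2·3)] + 112
       = -4·a + 130 = 150
⇒ a = -5.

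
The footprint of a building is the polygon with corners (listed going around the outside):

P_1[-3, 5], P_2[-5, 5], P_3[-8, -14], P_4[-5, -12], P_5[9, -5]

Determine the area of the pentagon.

154.5

Apply the shoelace formula: 2A = Σ (x_i·y_{i+1} − x_{i+1}·y_i), indices taken mod 5.
Cross-terms: 10, 110, 26, 133, 30  ⇒  Σ = 309
Area = |Σ|/2 = 154.5.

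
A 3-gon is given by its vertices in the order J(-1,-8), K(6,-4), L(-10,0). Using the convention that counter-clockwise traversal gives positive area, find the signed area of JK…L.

46

J→K: (-1)(-4) − (6)(-8) = 52
K→L: (6)(0) − (-10)(-4) = -40
L→J: (-10)(-8) − (-1)(0) = 80
Σ = 92
Signed area = Σ/2 = 46 (positive ⇒ counter-clockwise traversal).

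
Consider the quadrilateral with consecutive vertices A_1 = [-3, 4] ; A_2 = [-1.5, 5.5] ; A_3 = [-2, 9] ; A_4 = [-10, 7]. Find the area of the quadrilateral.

Apply Gauss's area formula: 2A = Σ (x_i·y_{i+1} − x_{i+1}·y_i), indices taken mod 4.
A_1→A_2: (-3)(5.5) − (-1.5)(4) = -10.5
A_2→A_3: (-1.5)(9) − (-2)(5.5) = -2.5
A_3→A_4: (-2)(7) − (-10)(9) = 76
A_4→A_1: (-10)(4) − (-3)(7) = -19
Σ = 44
Area = |Σ|/2 = 22.

22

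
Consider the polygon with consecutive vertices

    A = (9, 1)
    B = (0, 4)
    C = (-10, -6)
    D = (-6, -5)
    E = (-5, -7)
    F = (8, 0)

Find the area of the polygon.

A→B: (9)(4) − (0)(1) = 36
B→C: (0)(-6) − (-10)(4) = 40
C→D: (-10)(-5) − (-6)(-6) = 14
D→E: (-6)(-7) − (-5)(-5) = 17
E→F: (-5)(0) − (8)(-7) = 56
F→A: (8)(1) − (9)(0) = 8
Σ = 171
Area = |Σ|/2 = 85.5.

85.5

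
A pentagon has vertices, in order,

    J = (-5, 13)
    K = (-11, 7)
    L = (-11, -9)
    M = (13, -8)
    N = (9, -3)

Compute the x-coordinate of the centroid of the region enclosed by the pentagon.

Apply the surveyor's formula. First the cross-terms c_i = x_i·y_{i+1} − x_{i+1}·y_i:
  108, 176, 205, 33, 102  ⇒  2A = 624, A = 312.
Then Σ (x_i + x_{i+1})·c_i = -4056, so x̄ = -4056 / (6·312) = -13/6.

-13/6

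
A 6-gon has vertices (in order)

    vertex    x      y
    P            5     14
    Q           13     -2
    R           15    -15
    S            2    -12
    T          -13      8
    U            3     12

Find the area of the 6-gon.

P→Q: (5)(-2) − (13)(14) = -192
Q→R: (13)(-15) − (15)(-2) = -165
R→S: (15)(-12) − (2)(-15) = -150
S→T: (2)(8) − (-13)(-12) = -140
T→U: (-13)(12) − (3)(8) = -180
U→P: (3)(14) − (5)(12) = -18
Σ = -845
Area = |Σ|/2 = 422.5.

422.5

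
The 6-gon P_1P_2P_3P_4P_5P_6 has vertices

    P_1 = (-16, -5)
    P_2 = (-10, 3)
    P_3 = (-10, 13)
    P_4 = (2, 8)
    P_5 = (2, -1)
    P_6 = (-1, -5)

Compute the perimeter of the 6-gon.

62

|P_1P_2| = √((6)² + (8)²) = √100 = 10
|P_2P_3| = √((0)² + (10)²) = √100 = 10
|P_3P_4| = √((12)² + (-5)²) = √169 = 13
|P_4P_5| = √((0)² + (-9)²) = √81 = 9
|P_5P_6| = √((-3)² + (-4)²) = √25 = 5
|P_6P_1| = √((-15)² + (0)²) = √225 = 15
Perimeter = 10 + 10 + 13 + 9 + 5 + 15 = 62.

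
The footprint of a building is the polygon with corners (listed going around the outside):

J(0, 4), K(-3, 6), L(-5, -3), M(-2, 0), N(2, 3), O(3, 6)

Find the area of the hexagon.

27

Apply the surveyor's formula: 2A = Σ (x_i·y_{i+1} − x_{i+1}·y_i), indices taken mod 6.
Σ = (12) + (39) + (-6) + (-6) + (3) + (12) = 54
Area = |Σ|/2 = 27.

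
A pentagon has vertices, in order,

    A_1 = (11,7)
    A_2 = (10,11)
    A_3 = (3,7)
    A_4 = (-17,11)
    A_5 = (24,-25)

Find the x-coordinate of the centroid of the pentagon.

1338/211

Apply Gauss's area formula. First the cross-terms c_i = x_i·y_{i+1} − x_{i+1}·y_i:
  51, 37, 152, 161, 443  ⇒  2A = 844, A = 422.
Then Σ (x_i + x_{i+1})·c_i = 16056, so x̄ = 16056 / (6·422) = 1338/211.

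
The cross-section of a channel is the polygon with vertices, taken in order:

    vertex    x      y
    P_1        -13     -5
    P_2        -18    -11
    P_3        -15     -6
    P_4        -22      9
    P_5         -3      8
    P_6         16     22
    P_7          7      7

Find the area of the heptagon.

300

Σ = (53) + (-57) + (-267) + (-149) + (-194) + (-42) + (56) = -600
Area = |Σ|/2 = 300.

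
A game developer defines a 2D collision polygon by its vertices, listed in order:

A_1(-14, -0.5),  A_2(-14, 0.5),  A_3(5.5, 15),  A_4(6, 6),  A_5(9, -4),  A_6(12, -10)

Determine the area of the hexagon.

274.875

Apply the surveyor's formula: 2A = Σ (x_i·y_{i+1} − x_{i+1}·y_i), indices taken mod 6.
Σ = (-14) + (-212.75) + (-57) + (-78) + (-42) + (-146) = -549.75
Area = |Σ|/2 = 274.875.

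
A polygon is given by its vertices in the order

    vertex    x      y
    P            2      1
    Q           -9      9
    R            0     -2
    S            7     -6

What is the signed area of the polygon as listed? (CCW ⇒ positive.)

39

Apply Gauss's area formula: 2A = Σ (x_i·y_{i+1} − x_{i+1}·y_i), indices taken mod 4.
P→Q: (2)(9) − (-9)(1) = 27
Q→R: (-9)(-2) − (0)(9) = 18
R→S: (0)(-6) − (7)(-2) = 14
S→P: (7)(1) − (2)(-6) = 19
Σ = 78
Signed area = Σ/2 = 39 (positive ⇒ counter-clockwise traversal).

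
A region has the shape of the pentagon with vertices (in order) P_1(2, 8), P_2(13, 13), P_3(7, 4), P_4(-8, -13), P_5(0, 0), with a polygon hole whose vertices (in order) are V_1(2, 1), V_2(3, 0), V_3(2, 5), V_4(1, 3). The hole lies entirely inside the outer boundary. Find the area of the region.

Outer boundary:
Cross-terms: -78, -39, -59, 0, 0  ⇒  Σ = -176
Area = |Σ|/2 = 88.
Hole:
Apply the surveyor's formula: 2A = Σ (x_i·y_{i+1} − x_{i+1}·y_i), indices taken mod 4.
Σ = (-3) + (15) + (1) + (-5) = 8
Area = |Σ|/2 = 4.
Net area = 88 − 4 = 84.

84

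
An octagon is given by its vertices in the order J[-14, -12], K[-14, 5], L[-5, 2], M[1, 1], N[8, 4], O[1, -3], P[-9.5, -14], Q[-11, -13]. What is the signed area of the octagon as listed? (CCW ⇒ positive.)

Apply the shoelace formula: 2A = Σ (x_i·y_{i+1} − x_{i+1}·y_i), indices taken mod 8.
J→K: (-14)(5) − (-14)(-12) = -238
K→L: (-14)(2) − (-5)(5) = -3
L→M: (-5)(1) − (1)(2) = -7
M→N: (1)(4) − (8)(1) = -4
N→O: (8)(-3) − (1)(4) = -28
O→P: (1)(-14) − (-9.5)(-3) = -42.5
P→Q: (-9.5)(-13) − (-11)(-14) = -30.5
Q→J: (-11)(-12) − (-14)(-13) = -50
Σ = -403
Signed area = Σ/2 = -201.5 (negative ⇒ clockwise traversal).

-201.5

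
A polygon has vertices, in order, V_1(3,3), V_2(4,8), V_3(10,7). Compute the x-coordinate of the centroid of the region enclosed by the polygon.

Apply the surveyor's formula. First the cross-terms c_i = x_i·y_{i+1} − x_{i+1}·y_i:
  12, -52, 9  ⇒  2A = -31, A = -15.5.
Then Σ (x_i + x_{i+1})·c_i = -527, so x̄ = -527 / (6·(-15.5)) = 17/3.

17/3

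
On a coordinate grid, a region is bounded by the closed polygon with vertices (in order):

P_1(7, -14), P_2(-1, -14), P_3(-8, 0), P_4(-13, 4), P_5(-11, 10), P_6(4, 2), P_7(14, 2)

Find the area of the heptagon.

317

Cross-terms: -112, -112, -32, -86, -62, -20, -210  ⇒  Σ = -634
Area = |Σ|/2 = 317.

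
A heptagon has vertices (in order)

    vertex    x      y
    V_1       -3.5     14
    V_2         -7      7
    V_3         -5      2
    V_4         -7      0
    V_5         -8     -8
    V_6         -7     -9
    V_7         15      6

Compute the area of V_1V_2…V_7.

252.25

Apply the shoelace formula: 2A = Σ (x_i·y_{i+1} − x_{i+1}·y_i), indices taken mod 7.
V_1→V_2: (-3.5)(7) − (-7)(14) = 73.5
V_2→V_3: (-7)(2) − (-5)(7) = 21
V_3→V_4: (-5)(0) − (-7)(2) = 14
V_4→V_5: (-7)(-8) − (-8)(0) = 56
V_5→V_6: (-8)(-9) − (-7)(-8) = 16
V_6→V_7: (-7)(6) − (15)(-9) = 93
V_7→V_1: (15)(14) − (-3.5)(6) = 231
Σ = 504.5
Area = |Σ|/2 = 252.25.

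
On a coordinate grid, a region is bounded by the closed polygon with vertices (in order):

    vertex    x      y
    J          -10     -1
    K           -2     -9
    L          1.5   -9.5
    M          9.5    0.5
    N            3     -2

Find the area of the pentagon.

84

Apply the shoelace formula: 2A = Σ (x_i·y_{i+1} − x_{i+1}·y_i), indices taken mod 5.
J→K: (-10)(-9) − (-2)(-1) = 88
K→L: (-2)(-9.5) − (1.5)(-9) = 32.5
L→M: (1.5)(0.5) − (9.5)(-9.5) = 91
M→N: (9.5)(-2) − (3)(0.5) = -20.5
N→J: (3)(-1) − (-10)(-2) = -23
Σ = 168
Area = |Σ|/2 = 84.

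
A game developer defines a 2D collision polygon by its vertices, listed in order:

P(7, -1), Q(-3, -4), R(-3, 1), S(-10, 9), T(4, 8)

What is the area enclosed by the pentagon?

119.5

P→Q: (7)(-4) − (-3)(-1) = -31
Q→R: (-3)(1) − (-3)(-4) = -15
R→S: (-3)(9) − (-10)(1) = -17
S→T: (-10)(8) − (4)(9) = -116
T→P: (4)(-1) − (7)(8) = -60
Σ = -239
Area = |Σ|/2 = 119.5.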